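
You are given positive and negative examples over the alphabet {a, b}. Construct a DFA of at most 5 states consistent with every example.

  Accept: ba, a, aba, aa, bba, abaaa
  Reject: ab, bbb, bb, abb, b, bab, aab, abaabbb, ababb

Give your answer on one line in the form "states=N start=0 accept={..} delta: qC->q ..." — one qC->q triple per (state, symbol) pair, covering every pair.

states=2 start=0 accept={0} delta: 0a->0 0b->1 1a->0 1b->1

State merging on the prefix tree: take the shortest (then alphabetical) example prefix whose next move is undefined and point that move at state 0, else 1, else 2, ...; a target is out if some Accept/Reject pair would then sit in one state with the same input left (inseparable). If every existing state is out, open a new one.
a: 0a undefined. 0a->0: ok.
b: 0b undefined. 0b->0: no, ba/ab meet in 0. Open state 1: 0b->1.
ba: 1a undefined. 1a->0: ok.
bb: 1b undefined. 1b->0: no, ba/bb meet in 0. 1b->1: ok.
All examples now run through 2 states with every (state, symbol) defined. Accept strings end in {0}, Reject strings end in {1}; accept={0}.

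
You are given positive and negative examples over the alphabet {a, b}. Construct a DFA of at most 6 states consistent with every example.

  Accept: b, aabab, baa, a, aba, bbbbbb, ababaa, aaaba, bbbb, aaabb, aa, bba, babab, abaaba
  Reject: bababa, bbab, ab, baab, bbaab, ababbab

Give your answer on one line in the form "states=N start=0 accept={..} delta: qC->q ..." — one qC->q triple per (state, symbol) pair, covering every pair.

states=5 start=0 accept={0,1,3,4} delta: 0a->1 0b->0 1a->1 1b->2 2a->3 2b->0 3a->0 3b->4 4a->2 4b->0

Grow the machine one transition at a time. Run the examples from 0; the earliest place one falls off (shortest prefix, ties alphabetical) gets sent to the lowest-numbered state that keeps every Accept/Reject pair distinguishable — a pair clashes when both reach the same state with identical unread suffix — and to a fresh state only if none does.
a: 0a undefined. 0a->0: no, b/ab meet in 0 with "b" left. Open state 1: 0a->1.
b: 0b undefined. 0b->0: ok.
aa: 1a undefined. 1a->0: no, b/baab meet in 0. 1a->1: ok.
ab: 1b undefined. 1b->0: no, b/bbab meet in 0. 1b->1: no, aabab/bababa meet in 1. Open state 2: 1b->2.
aba: 2a undefined. 2a->0: no, baa/bababa meet in 1. 2a->1: no, aabab/bbab meet in 2. 2a->2: no, aba/bbab meet in 2. Open state 3: 2a->3.
abaa: 3a undefined. 3a->0: ok.
abab: 3b undefined. 3b->0: no, baa/bababa meet in 1. 3b->1: no, aabab/bababa meet in 1. 3b->2: no, aabab/bbab meet in 2. 3b->3: no, b/bababa meet in 0. Open state 4: 3b->4.
aaabb: 2b undefined. 2b->0: ok.
ababa: 4a undefined. 4a->0: no, b/bababa meet in 0. 4a->1: no, baa/bababa meet in 1. 4a->2: ok.
ababb: 4b undefined. 4b->0: ok.
All examples now run through 5 states with every (state, symbol) defined. Accept strings end in {0,1,3,4}, Reject strings end in {2}; accept={0,1,3,4}.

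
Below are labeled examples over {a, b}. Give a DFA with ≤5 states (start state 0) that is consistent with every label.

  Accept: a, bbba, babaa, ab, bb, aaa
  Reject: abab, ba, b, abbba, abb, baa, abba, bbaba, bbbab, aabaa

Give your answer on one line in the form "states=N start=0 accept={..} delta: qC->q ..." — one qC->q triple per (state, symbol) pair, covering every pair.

Fold the examples into a partial DFA from state 0: repeatedly fix the first undefined (state, symbol) met by the shortest-then-alphabetical prefix, trying targets in increasing order and rejecting any under which an Accept and a Reject string meet in one state with the same remainder; add a state when all current targets are rejected. Accepting states are where Accept strings end.
a: 0a undefined. 0a->0: no, bbba/abbba meet in 0 with "bbba" left. Open state 1: 0a->1.
b: 0b undefined. 0b->0: no, a/ba meet in 1. 0b->1: no, a/b meet in 1. Open state 2: 0b->2.
aa: 1a undefined. 1a->0: ok.
ab: 1b undefined. 1b->0: no, ab/abab meet in 0. 1b->1: no, a/abb meet in 1. 1b->2: no, bbba/abbba meet in 2 with "bba" left. Open state 3: 1b->3.
ba: 2a undefined. 2a->0: no, a/baa meet in 1. 2a->1: no, a/ba meet in 1. 2a->2: ok.
bb: 2b undefined. 2b->0: no, bbba/ba meet in 2. 2b->1: ok.
aba: 3a undefined. 3a->0: ok.
abb: 3b undefined. 3b->0: no, a/abba meet in 1. 3b->1: no, a/abb meet in 1. 3b->2: no, bbba/abbba meet in 0. 3b->3: no, bbba/abbba meet in 0. Open state 4: 3b->4.
abba: 4a undefined. 4a->0: no, bbba/abba meet in 0. 4a->1: no, a/abba meet in 1. 4a->2: ok.
abbb: 4b undefined. 4b->0: no, a/abbba meet in 1. 4b->1: no, bbba/abbba meet in 0. 4b->2: ok.
All examples now run through 5 states with every (state, symbol) defined. Accept strings end in {0,1,3}, Reject strings end in {2,4}; accept={0,1,3}.

states=5 start=0 accept={0,1,3} delta: 0a->1 0b->2 1a->0 1b->3 2a->2 2b->1 3a->0 3b->4 4a->2 4b->2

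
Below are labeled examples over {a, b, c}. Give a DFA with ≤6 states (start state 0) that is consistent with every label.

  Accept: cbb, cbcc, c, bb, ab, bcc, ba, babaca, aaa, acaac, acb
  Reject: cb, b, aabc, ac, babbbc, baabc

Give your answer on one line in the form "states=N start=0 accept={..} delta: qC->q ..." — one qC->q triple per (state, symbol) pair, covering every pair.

states=4 start=0 accept={0,2} delta: 0a->1 0b->1 0c->0 1a->2 1b->0 1c->3 2a->0 2b->1 2c->2 3a->1 3b->0 3c->0

Grow the machine one transition at a time. Run the examples from 0; the earliest place one falls off (shortest prefix, ties alphabetical) gets sent to the lowest-numbered state that keeps every Accept/Reject pair distinguishable — a pair clashes when both reach the same state with identical unread suffix — and to a fresh state only if none does.
a: 0a undefined. 0a->0: no, c/ac meet in 0 with "c" left. Open state 1: 0a->1.
b: 0b undefined. 0b->0: no, bb/b meet in 0. 0b->1: ok.
c: 0c undefined. 0c->0: ok.
aa: 1a undefined. 1a->0: no, babaca/cb meet in 1. 1a->1: no, ba/cb meet in 1. Open state 2: 1a->2.
ab: 1b undefined. 1b->0: ok.
ac: 1c undefined. 1c->0: no, cbb/ac meet in 0. 1c->1: no, cbcc/cb meet in 1. 1c->2: no, ba/ac meet in 2. Open state 3: 1c->3.
aaa: 2a undefined. 2a->0: ok.
aab: 2b undefined. 2b->0: no, cbb/aabc meet in 0. 2b->1: ok.
aca: 3a undefined. 3a->0: no, acaac/aabc meet in 3. 3a->1: ok.
acb: 3b undefined. 3b->0: ok.
bcc: 3c undefined. 3c->0: ok.
acaac: 2c undefined. 2c->0: no, babaca/cb meet in 1. 2c->1: no, acaac/cb meet in 1. 2c->2: ok.
All examples now run through 4 states with every (state, symbol) defined. Accept strings end in {0,2}, Reject strings end in {1,3}; accept={0,2}.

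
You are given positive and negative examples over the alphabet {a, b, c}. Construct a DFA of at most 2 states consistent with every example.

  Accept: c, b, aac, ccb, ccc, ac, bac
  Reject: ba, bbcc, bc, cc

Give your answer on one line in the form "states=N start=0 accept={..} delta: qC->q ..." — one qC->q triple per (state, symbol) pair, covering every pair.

states=2 start=0 accept={1} delta: 0a->0 0b->1 0c->1 1a->0 1b->0 1c->0

State merging on the prefix tree: take the shortest (then alphabetical) example prefix whose next move is undefined and point that move at state 0, else 1, else 2, ...; a target is out if some Accept/Reject pair would then sit in one state with the same input left (inseparable). If every existing state is out, open a new one.
a: 0a undefined. 0a->0: ok.
b: 0b undefined. 0b->0: no, c/bc meet in 0 with "c" left. Open state 1: 0b->1.
c: 0c undefined. 0c->0: no, c/cc meet in 0. 0c->1: ok.
ba: 1a undefined. 1a->0: ok.
bb: 1b undefined. 1b->0: ok.
bc: 1c undefined. 1c->0: ok.
All examples now run through 2 states with every (state, symbol) defined. Accept strings end in {1}, Reject strings end in {0}; accept={1}.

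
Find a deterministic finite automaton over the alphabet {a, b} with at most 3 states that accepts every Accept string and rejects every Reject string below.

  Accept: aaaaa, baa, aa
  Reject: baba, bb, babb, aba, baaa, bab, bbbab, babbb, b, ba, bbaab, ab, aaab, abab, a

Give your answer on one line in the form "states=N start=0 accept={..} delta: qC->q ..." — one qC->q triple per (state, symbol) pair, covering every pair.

Grow the machine one transition at a time. Run the examples from 0; the earliest place one falls off (shortest prefix, ties alphabetical) gets sent to the lowest-numbered state that keeps every Accept/Reject pair distinguishable — a pair clashes when both reach the same state with identical unread suffix — and to a fresh state only if none does.
a: 0a undefined. 0a->0: no, aaaaa/a meet in 0. Open state 1: 0a->1.
b: 0b undefined. 0b->0: ok.
aa: 1a undefined. 1a->0: no, aaaaa/baaa meet in 1. 1a->1: no, aaaaa/baaa meet in 1. Open state 2: 1a->2.
ab: 1b undefined. 1b->0: ok.
aaa: 2a undefined. 2a->0: ok.
bbaab: 2b undefined. 2b->0: ok.
All examples now run through 3 states with every (state, symbol) defined. Accept strings end in {2}, Reject strings end in {0,1}; accept={2}.

states=3 start=0 accept={2} delta: 0a->1 0b->0 1a->2 1b->0 2a->0 2b->0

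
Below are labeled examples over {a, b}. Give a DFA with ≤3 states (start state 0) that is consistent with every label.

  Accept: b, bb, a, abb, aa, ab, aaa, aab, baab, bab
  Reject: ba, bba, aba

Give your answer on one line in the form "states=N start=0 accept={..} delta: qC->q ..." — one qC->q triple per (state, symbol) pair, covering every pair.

Grow the machine one transition at a time. Run the examples from 0; the earliest place one falls off (shortest prefix, ties alphabetical) gets sent to the lowest-numbered state that keeps every Accept/Reject pair distinguishable — a pair clashes when both reach the same state with identical unread suffix — and to a fresh state only if none does.
a: 0a undefined. 0a->0: ok.
b: 0b undefined. 0b->0: no, b/ba meet in 0. Open state 1: 0b->1.
ba: 1a undefined. 1a->0: no, a/ba meet in 0. 1a->1: no, b/ba meet in 1. Open state 2: 1a->2.
bb: 1b undefined. 1b->0: no, bb/bba meet in 0. 1b->1: ok.
baa: 2a undefined. 2a->0: ok.
bab: 2b undefined. 2b->0: ok.
All examples now run through 3 states with every (state, symbol) defined. Accept strings end in {0,1}, Reject strings end in {2}; accept={0,1}.

states=3 start=0 accept={0,1} delta: 0a->0 0b->1 1a->2 1b->1 2a->0 2b->0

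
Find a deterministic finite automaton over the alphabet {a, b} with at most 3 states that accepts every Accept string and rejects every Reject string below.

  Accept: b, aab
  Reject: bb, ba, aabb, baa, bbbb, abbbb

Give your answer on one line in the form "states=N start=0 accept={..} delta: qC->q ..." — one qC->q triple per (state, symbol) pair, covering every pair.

State merging on the prefix tree: take the shortest (then alphabetical) example prefix whose next move is undefined and point that move at state 0, else 1, else 2, ...; a target is out if some Accept/Reject pair would then sit in one state with the same input left (inseparable). If every existing state is out, open a new one.
a: 0a undefined. 0a->0: ok.
b: 0b undefined. 0b->0: no, b/bb meet in 0. Open state 1: 0b->1.
ba: 1a undefined. 1a->0: ok.
bb: 1b undefined. 1b->0: ok.
All examples now run through 2 states with every (state, symbol) defined. Accept strings end in {1}, Reject strings end in {0}; accept={1}.

states=2 start=0 accept={1} delta: 0a->0 0b->1 1a->0 1b->0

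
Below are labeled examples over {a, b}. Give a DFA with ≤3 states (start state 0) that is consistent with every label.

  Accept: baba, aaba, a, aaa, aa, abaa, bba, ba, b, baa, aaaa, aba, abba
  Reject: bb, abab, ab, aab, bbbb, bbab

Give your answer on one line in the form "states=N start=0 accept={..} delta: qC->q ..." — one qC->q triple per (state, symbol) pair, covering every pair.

State merging on the prefix tree: take the shortest (then alphabetical) example prefix whose next move is undefined and point that move at state 0, else 1, else 2, ...; a target is out if some Accept/Reject pair would then sit in one state with the same input left (inseparable). If every existing state is out, open a new one.
a: 0a undefined. 0a->0: no, b/ab meet in 0 with "b" left. Open state 1: 0a->1.
b: 0b undefined. 0b->0: no, b/bb meet in 0. 0b->1: ok.
aa: 1a undefined. 1a->0: no, a/aab meet in 1. 1a->1: ok.
ab: 1b undefined. 1b->0: ok.
All examples now run through 2 states with every (state, symbol) defined. Accept strings end in {1}, Reject strings end in {0}; accept={1}.

states=2 start=0 accept={1} delta: 0a->1 0b->1 1a->1 1b->0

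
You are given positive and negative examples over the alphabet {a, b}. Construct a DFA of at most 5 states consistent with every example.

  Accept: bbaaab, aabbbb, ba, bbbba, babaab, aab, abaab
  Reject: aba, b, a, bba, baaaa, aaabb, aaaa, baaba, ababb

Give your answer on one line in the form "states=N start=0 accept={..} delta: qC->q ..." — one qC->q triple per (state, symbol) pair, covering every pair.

Grow the machine one transition at a time. Run the examples from 0; the earliest place one falls off (shortest prefix, ties alphabetical) gets sent to the lowest-numbered state that keeps every Accept/Reject pair distinguishable — a pair clashes when both reach the same state with identical unread suffix — and to a fresh state only if none does.
a: 0a undefined. 0a->0: no, ba/aba meet in 0 with "ba" left. Open state 1: 0a->1.
b: 0b undefined. 0b->0: no, ba/a meet in 1. 0b->1: ok.
aa: 1a undefined. 1a->0: no, ba/aaaa meet in 0. 1a->1: no, ba/b meet in 1. Open state 2: 1a->2.
ab: 1b undefined. 1b->0: no, bbbba/aba meet in 1. 1b->1: no, ba/aba meet in 2. 1b->2: ok.
aaa: 2a undefined. 2a->0: no, ba/baaaa meet in 2. 2a->1: no, bbaaab/aaaa meet in 2. 2a->2: no, ba/aba meet in 2. Open state 3: 2a->3.
aab: 2b undefined. 2b->0: ok.
aaaa: 3a undefined. 3a->0: no, aabbbb/aaaa meet in 0. 3a->1: no, ba/baaaa meet in 2. 3a->2: no, ba/aaaa meet in 2. 3a->3: ok.
aaab: 3b undefined. 3b->0: ok.
All examples now run through 4 states with every (state, symbol) defined. Accept strings end in {0,2}, Reject strings end in {1,3}; accept={0,2}.

states=4 start=0 accept={0,2} delta: 0a->1 0b->1 1a->2 1b->2 2a->3 2b->0 3a->3 3b->0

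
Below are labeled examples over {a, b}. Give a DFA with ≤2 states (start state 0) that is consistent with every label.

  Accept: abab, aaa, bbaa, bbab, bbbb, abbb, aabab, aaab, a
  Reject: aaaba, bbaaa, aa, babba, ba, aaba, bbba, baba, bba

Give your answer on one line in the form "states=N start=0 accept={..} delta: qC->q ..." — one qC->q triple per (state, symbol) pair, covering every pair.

states=2 start=0 accept={1} delta: 0a->1 0b->1 1a->0 1b->1

Fold the examples into a partial DFA from state 0: repeatedly fix the first undefined (state, symbol) met by the shortest-then-alphabetical prefix, trying targets in increasing order and rejecting any under which an Accept and a Reject string meet in one state with the same remainder; add a state when all current targets are rejected. Accepting states are where Accept strings end.
a: 0a undefined. 0a->0: no, aaa/aa meet in 0. Open state 1: 0a->1.
b: 0b undefined. 0b->0: no, aaa/bbaaa meet in 1 with "aa" left. 0b->1: ok.
aa: 1a undefined. 1a->0: ok.
ab: 1b undefined. 1b->0: no, abab/aa meet in 0. 1b->1: ok.
All examples now run through 2 states with every (state, symbol) defined. Accept strings end in {1}, Reject strings end in {0}; accept={1}.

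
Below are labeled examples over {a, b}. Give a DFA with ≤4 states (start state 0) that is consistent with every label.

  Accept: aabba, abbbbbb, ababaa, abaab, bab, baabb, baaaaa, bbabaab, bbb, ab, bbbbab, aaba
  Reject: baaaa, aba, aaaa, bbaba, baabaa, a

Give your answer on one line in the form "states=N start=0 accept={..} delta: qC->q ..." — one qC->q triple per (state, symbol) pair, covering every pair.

states=3 start=0 accept={0,2} delta: 0a->1 0b->0 1a->2 1b->0 2a->0 2b->2

Fold the examples into a partial DFA from state 0: repeatedly fix the first undefined (state, symbol) met by the shortest-then-alphabetical prefix, trying targets in increasing order and rejecting any under which an Accept and a Reject string meet in one state with the same remainder; add a state when all current targets are rejected. Accepting states are where Accept strings end.
a: 0a undefined. 0a->0: no, aaba/aba meet in 0 with "ba" left. Open state 1: 0a->1.
b: 0b undefined. 0b->0: ok.
aa: 1a undefined. 1a->0: no, aabba/a meet in 1. 1a->1: no, baaaaa/baaaa meet in 1. Open state 2: 1a->2.
ab: 1b undefined. 1b->0: ok.
aaa: 2a undefined. 2a->0: ok.
aab: 2b undefined. 2b->0: no, aabba/baaaa meet in 1. 2b->1: no, aabba/baaaa meet in 1. 2b->2: ok.
All examples now run through 3 states with every (state, symbol) defined. Accept strings end in {0,2}, Reject strings end in {1}; accept={0,2}.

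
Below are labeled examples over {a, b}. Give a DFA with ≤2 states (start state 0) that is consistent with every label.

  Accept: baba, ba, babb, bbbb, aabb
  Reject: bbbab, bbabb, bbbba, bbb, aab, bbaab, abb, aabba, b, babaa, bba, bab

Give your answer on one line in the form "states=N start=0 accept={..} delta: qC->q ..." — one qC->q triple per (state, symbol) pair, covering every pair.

Grow the machine one transition at a time. Run the examples from 0; the earliest place one falls off (shortest prefix, ties alphabetical) gets sent to the lowest-numbered state that keeps every Accept/Reject pair distinguishable — a pair clashes when both reach the same state with identical unread suffix — and to a fresh state only if none does.
a: 0a undefined. 0a->0: no, aabb/abb meet in 0 with "bb" left. Open state 1: 0a->1.
b: 0b undefined. 0b->0: no, ba/bbbba meet in 1. 0b->1: ok.
aa: 1a undefined. 1a->0: ok.
ab: 1b undefined. 1b->0: ok.
All examples now run through 2 states with every (state, symbol) defined. Accept strings end in {0}, Reject strings end in {1}; accept={0}.

states=2 start=0 accept={0} delta: 0a->1 0b->1 1a->0 1b->0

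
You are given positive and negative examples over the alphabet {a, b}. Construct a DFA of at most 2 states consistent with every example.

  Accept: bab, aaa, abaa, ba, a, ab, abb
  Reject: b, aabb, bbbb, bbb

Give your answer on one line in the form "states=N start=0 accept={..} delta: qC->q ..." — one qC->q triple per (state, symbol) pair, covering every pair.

states=2 start=0 accept={1} delta: 0a->1 0b->0 1a->0 1b->1

Grow the machine one transition at a time. Run the examples from 0; the earliest place one falls off (shortest prefix, ties alphabetical) gets sent to the lowest-numbered state that keeps every Accept/Reject pair distinguishable — a pair clashes when both reach the same state with identical unread suffix — and to a fresh state only if none does.
a: 0a undefined. 0a->0: no, ab/b meet in 0 with "b" left. Open state 1: 0a->1.
b: 0b undefined. 0b->0: ok.
aa: 1a undefined. 1a->0: ok.
ab: 1b undefined. 1b->0: no, bab/b meet in 0. 1b->1: ok.
All examples now run through 2 states with every (state, symbol) defined. Accept strings end in {1}, Reject strings end in {0}; accept={1}.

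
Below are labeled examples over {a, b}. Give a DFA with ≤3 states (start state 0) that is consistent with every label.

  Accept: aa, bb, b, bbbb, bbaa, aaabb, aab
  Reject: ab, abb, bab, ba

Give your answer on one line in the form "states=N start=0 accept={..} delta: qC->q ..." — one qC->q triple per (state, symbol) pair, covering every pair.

Fold the examples into a partial DFA from state 0: repeatedly fix the first undefined (state, symbol) met by the shortest-then-alphabetical prefix, trying targets in increasing order and rejecting any under which an Accept and a Reject string meet in one state with the same remainder; add a state when all current targets are rejected. Accepting states are where Accept strings end.
a: 0a undefined. 0a->0: no, bb/abb meet in 0 with "bb" left. Open state 1: 0a->1.
b: 0b undefined. 0b->0: ok.
aa: 1a undefined. 1a->0: no, aaabb/abb meet in 1 with "bb" left. 1a->1: no, aa/ba meet in 1. Open state 2: 1a->2.
ab: 1b undefined. 1b->0: no, bb/ab meet in 0. 1b->1: ok.
aaa: 2a undefined. 2a->0: ok.
aab: 2b undefined. 2b->0: ok.
All examples now run through 3 states with every (state, symbol) defined. Accept strings end in {0,2}, Reject strings end in {1}; accept={0,2}.

states=3 start=0 accept={0,2} delta: 0a->1 0b->0 1a->2 1b->1 2a->0 2b->0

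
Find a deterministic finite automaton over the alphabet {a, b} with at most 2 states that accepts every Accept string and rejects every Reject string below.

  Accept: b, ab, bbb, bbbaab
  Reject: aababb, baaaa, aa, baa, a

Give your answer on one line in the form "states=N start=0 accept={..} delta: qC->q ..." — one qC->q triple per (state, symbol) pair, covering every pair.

states=2 start=0 accept={1} delta: 0a->0 0b->1 1a->0 1b->0

Fold the examples into a partial DFA from state 0: repeatedly fix the first undefined (state, symbol) met by the shortest-then-alphabetical prefix, trying targets in increasing order and rejecting any under which an Accept and a Reject string meet in one state with the same remainder; add a state when all current targets are rejected. Accepting states are where Accept strings end.
a: 0a undefined. 0a->0: ok.
b: 0b undefined. 0b->0: no, b/aababb meet in 0. Open state 1: 0b->1.
ba: 1a undefined. 1a->0: ok.
bb: 1b undefined. 1b->0: ok.
All examples now run through 2 states with every (state, symbol) defined. Accept strings end in {1}, Reject strings end in {0}; accept={1}.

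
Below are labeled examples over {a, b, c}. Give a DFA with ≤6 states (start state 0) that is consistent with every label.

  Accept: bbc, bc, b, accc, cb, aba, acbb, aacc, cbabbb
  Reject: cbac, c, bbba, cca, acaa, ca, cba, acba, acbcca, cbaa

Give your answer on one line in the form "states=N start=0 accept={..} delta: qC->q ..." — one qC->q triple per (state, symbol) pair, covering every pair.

states=5 start=0 accept={0,1,3} delta: 0a->0 0b->1 0c->2 1a->0 1b->2 1c->0 2a->2 2b->3 2c->3 3a->4 3b->0 3c->0 4a->2 4b->1 4c->2

Grow the machine one transition at a time. Run the examples from 0; the earliest place one falls off (shortest prefix, ties alphabetical) gets sent to the lowest-numbered state that keeps every Accept/Reject pair distinguishable — a pair clashes when both reach the same state with identical unread suffix — and to a fresh state only if none does.
a: 0a undefined. 0a->0: ok.
b: 0b undefined. 0b->0: no, bbc/c meet in 0 with "c" left. Open state 1: 0b->1.
c: 0c undefined. 0c->0: no, accc/c meet in 0. 0c->1: no, b/c meet in 1. Open state 2: 0c->2.
bb: 1b undefined. 1b->0: no, bbc/c meet in 2. 1b->1: no, aba/bbba meet in 1 with "a" left. 1b->2: ok.
bc: 1c undefined. 1c->0: ok.
ca: 2a undefined. 2a->0: no, bc/acaa meet in 0. 2a->1: no, b/ca meet in 1. 2a->2: ok.
cb: 2b undefined. 2b->0: no, bc/bbba meet in 0. 2b->1: no, aba/bbba meet in 1 with "a" left. 2b->2: no, bbc/cbac meet in 2 with "c" left. Open state 3: 2b->3.
cc: 2c undefined. 2c->0: no, bbc/cca meet in 0. 2c->1: no, aba/cca meet in 1 with "a" left. 2c->2: no, bbc/c meet in 2. 2c->3: ok.
aba: 1a undefined. 1a->0: ok.
cba: 3a undefined. 3a->0: no, bc/bbba meet in 0. 3a->1: no, bc/cbac meet in 0. 3a->2: no, bbc/cbac meet in 3. 3a->3: no, bbc/bbba meet in 3. Open state 4: 3a->4.
acbb: 3b undefined. 3b->0: ok.
acbc: 3c undefined. 3c->0: ok.
cbaa: 4a undefined. 4a->0: no, bc/cbaa meet in 0. 4a->1: no, b/cbaa meet in 1. 4a->2: ok.
cbab: 4b undefined. 4b->0: no, cbabbb/c meet in 2. 4b->1: ok.
cbac: 4c undefined. 4c->0: no, bc/cbac meet in 0. 4c->1: no, b/cbac meet in 1. 4c->2: ok.
All examples now run through 5 states with every (state, symbol) defined. Accept strings end in {0,1,3}, Reject strings end in {2,4}; accept={0,1,3}.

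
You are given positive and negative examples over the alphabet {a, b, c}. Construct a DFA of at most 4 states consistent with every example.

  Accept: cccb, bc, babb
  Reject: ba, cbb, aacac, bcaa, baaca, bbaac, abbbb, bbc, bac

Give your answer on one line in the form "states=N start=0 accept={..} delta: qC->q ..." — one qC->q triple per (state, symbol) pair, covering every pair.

states=3 start=0 accept={1} delta: 0a->0 0b->1 0c->0 1a->2 1b->0 1c->1 2a->0 2b->0 2c->0

Grow the machine one transition at a time. Run the examples from 0; the earliest place one falls off (shortest prefix, ties alphabetical) gets sent to the lowest-numbered state that keeps every Accept/Reject pair distinguishable — a pair clashes when both reach the same state with identical unread suffix — and to a fresh state only if none does.
a: 0a undefined. 0a->0: ok.
b: 0b undefined. 0b->0: no, bc/bbaac meet in 0 with "c" left. Open state 1: 0b->1.
c: 0c undefined. 0c->0: ok.
ba: 1a undefined. 1a->0: no, babb/cbb meet in 1 with "b" left. 1a->1: no, cccb/ba meet in 1. Open state 2: 1a->2.
bb: 1b undefined. 1b->0: ok.
bc: 1c undefined. 1c->0: no, bc/cbb meet in 0. 1c->1: ok.
baa: 2a undefined. 2a->0: ok.
bab: 2b undefined. 2b->0: ok.
bac: 2c undefined. 2c->0: ok.
All examples now run through 3 states with every (state, symbol) defined. Accept strings end in {1}, Reject strings end in {0,2}; accept={1}.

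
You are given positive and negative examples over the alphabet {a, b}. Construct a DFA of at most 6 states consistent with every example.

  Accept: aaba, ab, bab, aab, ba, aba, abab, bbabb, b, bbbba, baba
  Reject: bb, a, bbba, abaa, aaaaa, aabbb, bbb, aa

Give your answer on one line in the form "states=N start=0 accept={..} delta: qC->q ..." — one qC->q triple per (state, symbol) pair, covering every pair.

states=4 start=0 accept={1,2} delta: 0a->0 0b->1 1a->2 1b->3 2a->0 2b->1 3a->3 3b->0

Fold the examples into a partial DFA from state 0: repeatedly fix the first undefined (state, symbol) met by the shortest-then-alphabetical prefix, trying targets in increasing order and rejecting any under which an Accept and a Reject string meet in one state with the same remainder; add a state when all current targets are rejected. Accepting states are where Accept strings end.
a: 0a undefined. 0a->0: ok.
b: 0b undefined. 0b->0: no, aaba/bb meet in 0. Open state 1: 0b->1.
ba: 1a undefined. 1a->0: no, aaba/a meet in 0. 1a->1: no, aaba/abaa meet in 1. Open state 2: 1a->2.
bb: 1b undefined. 1b->0: no, aaba/bbba meet in 2. 1b->1: no, aaba/bbba meet in 2. 1b->2: no, aaba/bb meet in 2. Open state 3: 1b->3.
bab: 2b undefined. 2b->0: no, bab/a meet in 0. 2b->1: ok.
bba: 3a undefined. 3a->0: no, bbabb/bb meet in 3. 3a->1: no, bbabb/aabbb meet in 3 with "b" left. 3a->2: no, bbabb/bb meet in 3. 3a->3: ok.
bbb: 3b undefined. 3b->0: ok.
abaa: 2a undefined. 2a->0: ok.
All examples now run through 4 states with every (state, symbol) defined. Accept strings end in {1,2}, Reject strings end in {0,3}; accept={1,2}.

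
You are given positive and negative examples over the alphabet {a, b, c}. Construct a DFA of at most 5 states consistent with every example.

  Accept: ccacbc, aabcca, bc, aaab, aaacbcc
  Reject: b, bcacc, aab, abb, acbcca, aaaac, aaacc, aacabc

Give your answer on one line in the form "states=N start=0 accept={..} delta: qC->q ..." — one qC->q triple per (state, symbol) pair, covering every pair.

Grow the machine one transition at a time. Run the examples from 0; the earliest place one falls off (shortest prefix, ties alphabetical) gets sent to the lowest-numbered state that keeps every Accept/Reject pair distinguishable — a pair clashes when both reach the same state with identical unread suffix — and to a fresh state only if none does.
a: 0a undefined. 0a->0: no, aaab/b meet in 0 with "b" left. Open state 1: 0a->1.
b: 0b undefined. 0b->0: ok.
c: 0c undefined. 0c->0: no, bc/b meet in 0. 0c->1: ok.
aa: 1a undefined. 1a->0: no, bc/aaaac meet in 1. 1a->1: no, aaab/aab meet in 1 with "b" left. Open state 2: 1a->2.
ab: 1b undefined. 1b->0: ok.
ac: 1c undefined. 1c->0: no, ccacbc/acbcca meet in 1. 1c->1: ok.
aaa: 2a undefined. 2a->0: no, bc/aaaac meet in 1. 2a->1: no, bc/aaacc meet in 1. 2a->2: no, aaab/aab meet in 2 with "b" left. Open state 3: 2a->3.
aab: 2b undefined. 2b->0: no, aabcca/acbcca meet in 2. 2b->1: no, aabcca/acbcca meet in 2. 2b->2: ok.
aac: 2c undefined. 2c->0: no, ccacbc/bcacc meet in 1. 2c->1: no, ccacbc/bcacc meet in 1. 2c->2: no, ccacbc/bcacc meet in 2. 2c->3: ok.
aaaa: 3a undefined. 3a->0: no, bc/aaaac meet in 1. 3a->1: no, bc/aaaac meet in 1. 3a->2: ok.
aaab: 3b undefined. 3b->0: no, aaab/b meet in 0. 3b->1: ok.
aaac: 3c undefined. 3c->0: no, ccacbc/aaacc meet in 1. 3c->1: no, ccacbc/bcacc meet in 1. 3c->2: no, aabcca/aaaac meet in 3. 3c->3: no, aabcca/aab meet in 2. Open state 4: 3c->4.
aaacb: 4b undefined. 4b->0: ok.
aaacc: 4c undefined. 4c->0: ok.
aabcca: 4a undefined. 4a->0: no, aabcca/b meet in 0. 4a->1: ok.
All examples now run through 5 states with every (state, symbol) defined. Accept strings end in {1}, Reject strings end in {0,2,3,4}; accept={1}.

states=5 start=0 accept={1} delta: 0a->1 0b->0 0c->1 1a->2 1b->0 1c->1 2a->3 2b->2 2c->3 3a->2 3b->1 3c->4 4a->1 4b->0 4c->0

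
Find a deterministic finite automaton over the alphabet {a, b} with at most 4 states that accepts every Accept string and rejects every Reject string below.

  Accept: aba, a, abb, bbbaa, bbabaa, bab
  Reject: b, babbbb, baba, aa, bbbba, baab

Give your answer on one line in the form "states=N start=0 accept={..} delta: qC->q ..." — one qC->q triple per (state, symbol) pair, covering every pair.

states=4 start=0 accept={1,3} delta: 0a->1 0b->2 1a->0 1b->2 2a->3 2b->1 3a->1 3b->1

Fold the examples into a partial DFA from state 0: repeatedly fix the first undefined (state, symbol) met by the shortest-then-alphabetical prefix, trying targets in increasing order and rejecting any under which an Accept and a Reject string meet in one state with the same remainder; add a state when all current targets are rejected. Accepting states are where Accept strings end.
a: 0a undefined. 0a->0: no, a/aa meet in 0. Open state 1: 0a->1.
b: 0b undefined. 0b->0: no, aba/baba meet in 1 with "ba" left. 0b->1: no, a/b meet in 1. Open state 2: 0b->2.
aa: 1a undefined. 1a->0: ok.
ab: 1b undefined. 1b->0: no, abb/b meet in 2. 1b->1: no, aba/aa meet in 0. 1b->2: ok.
ba: 2a undefined. 2a->0: no, aba/baba meet in 0. 2a->1: no, aba/baba meet in 1. 2a->2: no, aba/b meet in 2. Open state 3: 2a->3.
bb: 2b undefined. 2b->0: no, a/bbbba meet in 1. 2b->1: ok.
baa: 3a undefined. 3a->0: no, bbbaa/aa meet in 0. 3a->1: ok.
bab: 3b undefined. 3b->0: no, a/baba meet in 1. 3b->1: ok.
All examples now run through 4 states with every (state, symbol) defined. Accept strings end in {1,3}, Reject strings end in {0,2}; accept={1,3}.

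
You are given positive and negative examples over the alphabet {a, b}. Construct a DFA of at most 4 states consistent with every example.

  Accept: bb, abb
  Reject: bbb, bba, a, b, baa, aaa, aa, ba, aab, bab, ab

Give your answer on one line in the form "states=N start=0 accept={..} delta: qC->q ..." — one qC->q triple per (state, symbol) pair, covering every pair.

State merging on the prefix tree: take the shortest (then alphabetical) example prefix whose next move is undefined and point that move at state 0, else 1, else 2, ...; a target is out if some Accept/Reject pair would then sit in one state with the same input left (inseparable). If every existing state is out, open a new one.
a: 0a undefined. 0a->0: ok.
b: 0b undefined. 0b->0: no, bb/bbb meet in 0. Open state 1: 0b->1.
ba: 1a undefined. 1a->0: ok.
bb: 1b undefined. 1b->0: no, bb/bba meet in 0. 1b->1: no, bb/bbb meet in 1. Open state 2: 1b->2.
bba: 2a undefined. 2a->0: ok.
bbb: 2b undefined. 2b->0: ok.
All examples now run through 3 states with every (state, symbol) defined. Accept strings end in {2}, Reject strings end in {0,1}; accept={2}.

states=3 start=0 accept={2} delta: 0a->0 0b->1 1a->0 1b->2 2a->0 2b->0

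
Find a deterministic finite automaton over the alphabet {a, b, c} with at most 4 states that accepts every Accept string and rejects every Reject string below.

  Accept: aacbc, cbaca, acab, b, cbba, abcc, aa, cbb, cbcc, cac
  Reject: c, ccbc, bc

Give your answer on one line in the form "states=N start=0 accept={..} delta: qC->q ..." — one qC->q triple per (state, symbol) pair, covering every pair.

states=3 start=0 accept={0,2} delta: 0a->0 0b->0 0c->1 1a->1 1b->2 1c->0 2a->1 2b->0 2c->2

State merging on the prefix tree: take the shortest (then alphabetical) example prefix whose next move is undefined and point that move at state 0, else 1, else 2, ...; a target is out if some Accept/Reject pair would then sit in one state with the same input left (inseparable). If every existing state is out, open a new one.
a: 0a undefined. 0a->0: ok.
b: 0b undefined. 0b->0: ok.
c: 0c undefined. 0c->0: no, aacbc/c meet in 0. Open state 1: 0c->1.
ca: 1a undefined. 1a->0: no, cac/c meet in 1. 1a->1: ok.
cb: 1b undefined. 1b->0: no, aacbc/c meet in 1. 1b->1: no, acab/c meet in 1. Open state 2: 1b->2.
cc: 1c undefined. 1c->0: ok.
cba: 2a undefined. 2a->0: no, cbaca/c meet in 1. 2a->1: ok.
cbb: 2b undefined. 2b->0: ok.
cbc: 2c undefined. 2c->0: no, cbcc/c meet in 1. 2c->1: no, aacbc/c meet in 1. 2c->2: ok.
All examples now run through 3 states with every (state, symbol) defined. Accept strings end in {0,2}, Reject strings end in {1}; accept={0,2}.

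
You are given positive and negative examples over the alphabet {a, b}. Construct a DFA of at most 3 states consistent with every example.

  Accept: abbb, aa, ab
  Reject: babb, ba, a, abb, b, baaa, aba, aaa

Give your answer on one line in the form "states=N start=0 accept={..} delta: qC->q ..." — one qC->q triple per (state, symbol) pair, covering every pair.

Grow the machine one transition at a time. Run the examples from 0; the earliest place one falls off (shortest prefix, ties alphabetical) gets sent to the lowest-numbered state that keeps every Accept/Reject pair distinguishable — a pair clashes when both reach the same state with identical unread suffix — and to a fresh state only if none does.
a: 0a undefined. 0a->0: no, aa/a meet in 0. Open state 1: 0a->1.
b: 0b undefined. 0b->0: ok.
aa: 1a undefined. 1a->0: no, aa/b meet in 0. 1a->1: no, aa/ba meet in 1. Open state 2: 1a->2.
ab: 1b undefined. 1b->0: no, abbb/babb meet in 0. 1b->1: no, abbb/babb meet in 1. 1b->2: ok.
aaa: 2a undefined. 2a->0: ok.
abb: 2b undefined. 2b->0: no, abbb/babb meet in 0. 2b->1: ok.
All examples now run through 3 states with every (state, symbol) defined. Accept strings end in {2}, Reject strings end in {0,1}; accept={2}.

states=3 start=0 accept={2} delta: 0a->1 0b->0 1a->2 1b->2 2a->0 2b->1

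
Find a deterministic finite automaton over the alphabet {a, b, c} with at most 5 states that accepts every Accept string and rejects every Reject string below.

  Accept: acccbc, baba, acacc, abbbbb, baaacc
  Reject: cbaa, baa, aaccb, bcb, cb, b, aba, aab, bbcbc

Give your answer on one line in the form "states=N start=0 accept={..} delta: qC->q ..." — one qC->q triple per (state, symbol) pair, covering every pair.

states=3 start=0 accept={0,2} delta: 0a->0 0b->1 0c->0 1a->1 1b->2 1c->0 2a->0 2b->0 2c->1

State merging on the prefix tree: take the shortest (then alphabetical) example prefix whose next move is undefined and point that move at state 0, else 1, else 2, ...; a target is out if some Accept/Reject pair would then sit in one state with the same input left (inseparable). If every existing state is out, open a new one.
a: 0a undefined. 0a->0: ok.
b: 0b undefined. 0b->0: no, baba/baa meet in 0. Open state 1: 0b->1.
c: 0c undefined. 0c->0: ok.
ba: 1a undefined. 1a->0: no, baba/cbaa meet in 0. 1a->1: ok.
bb: 1b undefined. 1b->0: no, acccbc/bbcbc meet in 1 with "c" left. 1b->1: no, baba/cbaa meet in 1. Open state 2: 1b->2.
bc: 1c undefined. 1c->0: ok.
bbc: 2c undefined. 2c->0: no, acccbc/bbcbc meet in 0. 2c->1: ok.
abbb: 2b undefined. 2b->0: ok.
baba: 2a undefined. 2a->0: ok.
All examples now run through 3 states with every (state, symbol) defined. Accept strings end in {0,2}, Reject strings end in {1}; accept={0,2}.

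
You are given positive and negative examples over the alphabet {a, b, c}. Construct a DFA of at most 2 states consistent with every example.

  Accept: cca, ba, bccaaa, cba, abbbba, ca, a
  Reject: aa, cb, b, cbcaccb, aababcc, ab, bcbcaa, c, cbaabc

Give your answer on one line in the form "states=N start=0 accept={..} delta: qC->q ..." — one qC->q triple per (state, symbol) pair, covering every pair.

State merging on the prefix tree: take the shortest (then alphabetical) example prefix whose next move is undefined and point that move at state 0, else 1, else 2, ...; a target is out if some Accept/Reject pair would then sit in one state with the same input left (inseparable). If every existing state is out, open a new one.
a: 0a undefined. 0a->0: no, a/aa meet in 0. Open state 1: 0a->1.
b: 0b undefined. 0b->0: ok.
c: 0c undefined. 0c->0: ok.
aa: 1a undefined. 1a->0: ok.
ab: 1b undefined. 1b->0: ok.
cbcac: 1c undefined. 1c->0: ok.
All examples now run through 2 states with every (state, symbol) defined. Accept strings end in {1}, Reject strings end in {0}; accept={1}.

states=2 start=0 accept={1} delta: 0a->1 0b->0 0c->0 1a->0 1b->0 1c->0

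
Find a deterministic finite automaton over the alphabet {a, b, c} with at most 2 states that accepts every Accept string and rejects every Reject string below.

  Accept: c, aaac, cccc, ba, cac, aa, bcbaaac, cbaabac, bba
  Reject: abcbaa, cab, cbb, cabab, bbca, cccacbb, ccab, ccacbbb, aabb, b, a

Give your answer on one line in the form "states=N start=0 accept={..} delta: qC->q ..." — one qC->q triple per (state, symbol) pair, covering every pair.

Fold the examples into a partial DFA from state 0: repeatedly fix the first undefined (state, symbol) met by the shortest-then-alphabetical prefix, trying targets in increasing order and rejecting any under which an Accept and a Reject string meet in one state with the same remainder; add a state when all current targets are rejected. Accepting states are where Accept strings end.
a: 0a undefined. 0a->0: no, aa/a meet in 0. Open state 1: 0a->1.
b: 0b undefined. 0b->0: no, ba/a meet in 1. 0b->1: ok.
c: 0c undefined. 0c->0: ok.
aa: 1a undefined. 1a->0: ok.
ab: 1b undefined. 1b->0: no, c/cab meet in 0. 1b->1: ok.
bc: 1c undefined. 1c->0: ok.
All examples now run through 2 states with every (state, symbol) defined. Accept strings end in {0}, Reject strings end in {1}; accept={0}.

states=2 start=0 accept={0} delta: 0a->1 0b->1 0c->0 1a->0 1b->1 1c->0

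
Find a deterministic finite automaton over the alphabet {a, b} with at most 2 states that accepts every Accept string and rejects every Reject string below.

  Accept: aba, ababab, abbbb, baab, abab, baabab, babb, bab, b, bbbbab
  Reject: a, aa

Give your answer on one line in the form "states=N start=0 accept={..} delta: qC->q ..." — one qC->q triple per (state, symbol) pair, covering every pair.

states=2 start=0 accept={1} delta: 0a->0 0b->1 1a->1 1b->1

State merging on the prefix tree: take the shortest (then alphabetical) example prefix whose next move is undefined and point that move at state 0, else 1, else 2, ...; a target is out if some Accept/Reject pair would then sit in one state with the same input left (inseparable). If every existing state is out, open a new one.
a: 0a undefined. 0a->0: ok.
b: 0b undefined. 0b->0: no, aba/a meet in 0. Open state 1: 0b->1.
ba: 1a undefined. 1a->0: no, aba/a meet in 0. 1a->1: ok.
bb: 1b undefined. 1b->0: no, abbbb/a meet in 0. 1b->1: ok.
All examples now run through 2 states with every (state, symbol) defined. Accept strings end in {1}, Reject strings end in {0}; accept={1}.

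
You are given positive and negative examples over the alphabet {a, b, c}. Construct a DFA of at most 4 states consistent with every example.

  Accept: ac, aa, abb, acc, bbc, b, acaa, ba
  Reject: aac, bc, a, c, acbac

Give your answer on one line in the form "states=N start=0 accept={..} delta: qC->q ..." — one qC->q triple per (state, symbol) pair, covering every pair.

states=4 start=0 accept={2,3} delta: 0a->1 0b->2 0c->0 1a->2 1b->0 1c->3 2a->2 2b->1 2c->0 3a->1 3b->1 3c->2

Grow the machine one transition at a time. Run the examples from 0; the earliest place one falls off (shortest prefix, ties alphabetical) gets sent to the lowest-numbered state that keeps every Accept/Reject pair distinguishable — a pair clashes when both reach the same state with identical unread suffix — and to a fresh state only if none does.
a: 0a undefined. 0a->0: no, ac/aac meet in 0 with "c" left. Open state 1: 0a->1.
b: 0b undefined. 0b->0: no, bbc/bc meet in 0 with "c" left. 0b->1: no, ac/bc meet in 1 with "c" left. Open state 2: 0b->2.
c: 0c undefined. 0c->0: ok.
aa: 1a undefined. 1a->0: no, aa/aac meet in 0. 1a->1: no, ac/aac meet in 1 with "c" left. 1a->2: ok.
ab: 1b undefined. 1b->0: ok.
ac: 1c undefined. 1c->0: no, ac/c meet in 0. 1c->1: no, ac/a meet in 1. 1c->2: no, acc/aac meet in 2 with "c" left. Open state 3: 1c->3.
ba: 2a undefined. 2a->0: no, ba/c meet in 0. 2a->1: no, ba/a meet in 1. 2a->2: ok.
bb: 2b undefined. 2b->0: no, bbc/c meet in 0. 2b->1: ok.
bc: 2c undefined. 2c->0: ok.
aca: 3a undefined. 3a->0: no, acaa/a meet in 1. 3a->1: ok.
acb: 3b undefined. 3b->0: no, ac/acbac meet in 3. 3b->1: ok.
acc: 3c undefined. 3c->0: no, acc/aac meet in 0. 3c->1: no, acc/a meet in 1. 3c->2: ok.
All examples now run through 4 states with every (state, symbol) defined. Accept strings end in {2,3}, Reject strings end in {0,1}; accept={2,3}.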